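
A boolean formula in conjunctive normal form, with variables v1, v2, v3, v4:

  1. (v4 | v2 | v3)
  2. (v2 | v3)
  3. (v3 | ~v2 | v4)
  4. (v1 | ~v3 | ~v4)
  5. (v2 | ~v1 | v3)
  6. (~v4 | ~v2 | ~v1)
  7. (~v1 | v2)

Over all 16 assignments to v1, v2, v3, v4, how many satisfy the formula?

The models are:
  v1=0 v2=0 v3=1 v4=0
  v1=0 v2=1 v3=0 v4=1
  v1=0 v2=1 v3=1 v4=0
  v1=1 v2=1 v3=1 v4=0
That's 4 in total.

4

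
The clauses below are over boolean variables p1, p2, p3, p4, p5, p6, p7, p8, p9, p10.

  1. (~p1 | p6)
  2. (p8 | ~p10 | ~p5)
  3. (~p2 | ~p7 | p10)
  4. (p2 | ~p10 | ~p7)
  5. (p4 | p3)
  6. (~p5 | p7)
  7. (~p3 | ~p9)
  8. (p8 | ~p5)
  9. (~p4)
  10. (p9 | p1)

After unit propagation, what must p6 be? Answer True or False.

True

Unit clause (~p4) sets p4 = False.
(p3 | p4) with p4 = False leaves only p3, so p3 = True.
In (~p3 | ~p9), ~p3 is now false; ~p9 must hold, so p9 = False.
In (p9 | p1), p9 is now false; p1 must hold, so p1 = True.
In (p6 | ~p1), ~p1 is now false; p6 must hold, so p6 = True.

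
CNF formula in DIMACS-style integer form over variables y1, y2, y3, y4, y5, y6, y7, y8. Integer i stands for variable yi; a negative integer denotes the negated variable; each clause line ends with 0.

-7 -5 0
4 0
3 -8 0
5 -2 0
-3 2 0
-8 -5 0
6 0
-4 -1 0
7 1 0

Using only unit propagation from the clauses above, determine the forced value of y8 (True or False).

False

(y4) stands alone — y4 = True.
Unit clause (y6) sets y6 = True.
In (~y1 \/ ~y4), ~y4 is now false; ~y1 must hold, so y1 = False.
(y1 \/ y7) with y1 = False leaves only y7, so y7 = True.
(~y5 \/ ~y7): since y7 = True, the clause reduces to (~y5). y5 = False.
From (y5 \/ ~y2) and y5 = False: y2 = False.
(y2 \/ ~y3) with y2 = False leaves only ~y3, so y3 = False.
From (~y8 \/ y3) and y3 = False: y8 = False.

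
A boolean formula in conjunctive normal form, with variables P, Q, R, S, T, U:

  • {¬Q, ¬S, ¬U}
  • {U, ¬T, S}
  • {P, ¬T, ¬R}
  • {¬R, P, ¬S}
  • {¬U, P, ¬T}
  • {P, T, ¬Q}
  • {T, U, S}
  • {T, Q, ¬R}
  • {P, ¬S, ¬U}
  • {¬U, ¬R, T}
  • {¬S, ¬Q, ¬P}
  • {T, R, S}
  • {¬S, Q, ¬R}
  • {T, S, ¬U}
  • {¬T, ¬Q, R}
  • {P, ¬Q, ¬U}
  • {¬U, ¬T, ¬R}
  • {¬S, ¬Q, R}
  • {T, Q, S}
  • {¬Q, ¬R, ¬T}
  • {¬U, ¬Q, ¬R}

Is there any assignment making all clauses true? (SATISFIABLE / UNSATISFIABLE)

SATISFIABLE

Try P = False.
Branch on Q: take Q = False.
The remaining clauses are satisfied by R = False, S = True, T = False, U = False.
So P=F, Q=F, R=F, S=T, T=F, U=F is a satisfying assignment.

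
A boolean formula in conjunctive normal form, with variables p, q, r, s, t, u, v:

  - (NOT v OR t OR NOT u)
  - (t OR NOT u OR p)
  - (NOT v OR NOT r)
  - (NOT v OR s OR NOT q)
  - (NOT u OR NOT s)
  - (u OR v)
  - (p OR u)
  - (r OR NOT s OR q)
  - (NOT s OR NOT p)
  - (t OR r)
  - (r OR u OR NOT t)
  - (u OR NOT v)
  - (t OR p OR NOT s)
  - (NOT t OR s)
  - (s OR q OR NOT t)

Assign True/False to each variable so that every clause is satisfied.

Set p = True and propagate.
  then s is forced to False.
  then t is forced to False.
  then r is forced to True.
  then v is forced to False.
  then u is forced to True.
q is now unconstrained; take q = True.

p=1, q=1, r=1, s=0, t=0, u=1, v=0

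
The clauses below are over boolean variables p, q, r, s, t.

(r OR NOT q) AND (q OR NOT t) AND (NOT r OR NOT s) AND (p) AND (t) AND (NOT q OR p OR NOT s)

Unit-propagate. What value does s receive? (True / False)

False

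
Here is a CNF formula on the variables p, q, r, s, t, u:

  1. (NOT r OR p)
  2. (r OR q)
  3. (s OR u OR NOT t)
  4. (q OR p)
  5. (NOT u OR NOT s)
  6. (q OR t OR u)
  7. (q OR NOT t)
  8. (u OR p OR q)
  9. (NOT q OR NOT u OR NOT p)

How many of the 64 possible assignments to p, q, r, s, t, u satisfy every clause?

Case analysis on q and u:
  q=T, u=T: remaining (p,r,s,t) ∈ {(F,F,F,F); (F,F,F,T)} — 2.
  q=T, u=F: 9 of the 16 assignments to (p,r,s,t) work.
  q=F, u=T: remaining (p,r,s,t) ∈ {(T,T,F,F)} — 1.
  q=F, u=F: a clause becomes empty — 0.
Total: 2 + 9 + 1 + 0 = 12.

12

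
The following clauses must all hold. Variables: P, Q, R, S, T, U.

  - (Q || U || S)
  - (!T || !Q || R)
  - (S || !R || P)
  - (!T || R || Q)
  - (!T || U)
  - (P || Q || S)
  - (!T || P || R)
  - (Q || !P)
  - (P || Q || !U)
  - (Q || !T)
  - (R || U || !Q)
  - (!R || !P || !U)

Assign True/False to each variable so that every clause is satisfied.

P=0  Q=0  R=1  S=1  T=0  U=0

S occurs only positively in the remaining clauses — set S = True.
Pure literal: T appears only negated; assign T = False.
Try P = False.
Try Q = False.
  then U is forced to False.
R is now unconstrained; take R = True.
Check each clause:
  1. (S || U || Q) — S is true.
  2. (!T || R || !Q) — R is true.
  3. (P || !R || S) — S is true.
  4. (!T || Q || R) — R is true.
  5. (!T || U) — !T is true.
  6. (P || Q || S) — S is true.
  7. (!T || P || R) — R is true.
  8. (Q || !P) — !P is true.
  9. (P || !U || Q) — !U is true.
  10. (!T || Q) — !T is true.
  11. (!Q || U || R) — R is true.
  12. (!U || !R || !P) — !U is true.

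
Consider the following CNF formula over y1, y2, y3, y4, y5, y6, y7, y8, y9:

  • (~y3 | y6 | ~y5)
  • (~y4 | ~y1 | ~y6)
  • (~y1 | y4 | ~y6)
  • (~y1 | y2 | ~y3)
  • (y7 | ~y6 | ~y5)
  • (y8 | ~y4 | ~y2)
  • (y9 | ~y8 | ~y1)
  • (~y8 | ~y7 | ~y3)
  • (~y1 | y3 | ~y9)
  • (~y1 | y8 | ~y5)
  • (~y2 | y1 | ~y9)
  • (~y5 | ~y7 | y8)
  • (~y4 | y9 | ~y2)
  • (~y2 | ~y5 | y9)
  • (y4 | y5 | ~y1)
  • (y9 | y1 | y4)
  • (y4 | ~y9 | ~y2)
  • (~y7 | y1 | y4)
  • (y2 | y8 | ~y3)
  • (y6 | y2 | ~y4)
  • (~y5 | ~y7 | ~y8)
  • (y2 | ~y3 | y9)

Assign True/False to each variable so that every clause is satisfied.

y1=F, y2=F, y3=F, y4=T, y5=F, y6=T, y7=F, y8=T, y9=F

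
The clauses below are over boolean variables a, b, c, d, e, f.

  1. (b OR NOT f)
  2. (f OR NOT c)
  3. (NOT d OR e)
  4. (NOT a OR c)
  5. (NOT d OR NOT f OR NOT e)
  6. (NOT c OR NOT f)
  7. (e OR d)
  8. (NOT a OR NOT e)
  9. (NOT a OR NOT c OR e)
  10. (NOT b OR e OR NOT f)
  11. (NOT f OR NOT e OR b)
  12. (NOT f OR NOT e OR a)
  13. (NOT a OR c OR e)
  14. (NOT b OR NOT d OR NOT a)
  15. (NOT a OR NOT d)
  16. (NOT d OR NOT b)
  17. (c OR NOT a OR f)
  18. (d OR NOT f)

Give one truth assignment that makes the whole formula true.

a=False  b=True  c=False  d=False  e=True  f=False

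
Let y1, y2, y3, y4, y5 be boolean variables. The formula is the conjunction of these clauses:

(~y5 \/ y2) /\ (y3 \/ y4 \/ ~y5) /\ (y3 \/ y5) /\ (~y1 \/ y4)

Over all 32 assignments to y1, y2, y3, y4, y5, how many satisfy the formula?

11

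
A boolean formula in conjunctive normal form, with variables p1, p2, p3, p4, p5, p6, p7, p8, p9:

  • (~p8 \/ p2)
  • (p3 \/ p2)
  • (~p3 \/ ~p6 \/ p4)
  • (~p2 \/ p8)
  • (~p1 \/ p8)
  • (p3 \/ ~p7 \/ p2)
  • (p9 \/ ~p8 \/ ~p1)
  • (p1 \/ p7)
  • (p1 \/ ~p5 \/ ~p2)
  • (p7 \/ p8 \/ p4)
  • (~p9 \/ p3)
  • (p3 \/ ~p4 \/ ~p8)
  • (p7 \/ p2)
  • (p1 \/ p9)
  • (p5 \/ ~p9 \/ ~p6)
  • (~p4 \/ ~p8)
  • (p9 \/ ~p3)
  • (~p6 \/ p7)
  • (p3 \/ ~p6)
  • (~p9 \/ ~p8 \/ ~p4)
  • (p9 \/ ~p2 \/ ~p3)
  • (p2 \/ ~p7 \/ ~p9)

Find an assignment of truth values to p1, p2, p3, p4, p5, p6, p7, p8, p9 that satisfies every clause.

p1=1, p2=1, p3=1, p4=0, p5=1, p6=0, p7=0, p8=1, p9=1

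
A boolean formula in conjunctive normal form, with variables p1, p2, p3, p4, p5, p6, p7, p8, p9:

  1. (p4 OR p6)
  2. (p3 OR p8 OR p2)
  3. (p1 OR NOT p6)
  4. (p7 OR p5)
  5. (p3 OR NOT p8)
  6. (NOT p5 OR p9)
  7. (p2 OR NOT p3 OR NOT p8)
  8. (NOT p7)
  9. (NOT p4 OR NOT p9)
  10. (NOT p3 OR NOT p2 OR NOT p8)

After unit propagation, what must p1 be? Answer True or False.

True

Unit clause (NOT p7) sets p7 = False.
From (p5 OR p7) and p7 = False: p5 = True.
From (p9 OR NOT p5) and p5 = True: p9 = True.
(NOT p4 OR NOT p9): since p9 = True, the clause reduces to (NOT p4). p4 = False.
(p6 OR p4) with p4 = False leaves only p6, so p6 = True.
From (NOT p6 OR p1) and p6 = True: p1 = True.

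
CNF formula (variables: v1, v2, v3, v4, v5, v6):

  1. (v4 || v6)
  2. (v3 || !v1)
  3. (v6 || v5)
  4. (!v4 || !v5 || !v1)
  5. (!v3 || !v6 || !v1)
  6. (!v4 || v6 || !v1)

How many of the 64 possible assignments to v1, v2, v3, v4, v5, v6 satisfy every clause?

Split on v1, then v6.
  v1=T, v6=T: a clause becomes empty — 0.
  v1=T, v6=F: a clause becomes empty — 0.
  v1=F, v6=T: v2, v3, v4, v5 free → 2^4 = 16.
  v1=F, v6=F: remaining (v2,v3,v4,v5) ∈ {(F,F,T,T); (F,T,T,T); (T,F,T,T); (T,T,T,T)} — 4.
Total: 0 + 0 + 16 + 4 = 20.

20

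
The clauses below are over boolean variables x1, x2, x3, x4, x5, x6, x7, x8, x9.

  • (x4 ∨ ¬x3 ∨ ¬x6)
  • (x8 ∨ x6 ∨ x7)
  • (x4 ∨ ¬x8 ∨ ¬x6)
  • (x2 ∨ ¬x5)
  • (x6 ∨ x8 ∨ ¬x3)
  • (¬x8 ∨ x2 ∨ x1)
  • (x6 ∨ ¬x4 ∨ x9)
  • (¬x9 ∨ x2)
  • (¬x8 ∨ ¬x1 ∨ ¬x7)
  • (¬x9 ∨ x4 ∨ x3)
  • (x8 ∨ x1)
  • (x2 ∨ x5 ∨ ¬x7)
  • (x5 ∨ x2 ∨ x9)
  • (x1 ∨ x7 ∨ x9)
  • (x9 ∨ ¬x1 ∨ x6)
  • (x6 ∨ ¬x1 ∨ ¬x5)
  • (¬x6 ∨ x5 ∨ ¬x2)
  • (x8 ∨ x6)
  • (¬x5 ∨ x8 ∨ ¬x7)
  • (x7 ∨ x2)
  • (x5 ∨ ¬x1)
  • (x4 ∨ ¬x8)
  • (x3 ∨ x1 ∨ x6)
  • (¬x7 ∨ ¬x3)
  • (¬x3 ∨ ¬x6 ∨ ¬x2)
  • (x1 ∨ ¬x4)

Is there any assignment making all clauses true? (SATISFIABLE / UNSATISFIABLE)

SATISFIABLE

Set x1 = True and propagate.
  then x5 is forced to True.
  then x2 is forced to True.
  then x6 is forced to True.
  then x3 is forced to False.
The remaining clauses are satisfied by x4 = True, x7 = False, x8 = True, x9 = False.
So x1=1  x2=1  x3=0  x4=1  x5=1  x6=1  x7=0  x8=1  x9=0 is a satisfying assignment.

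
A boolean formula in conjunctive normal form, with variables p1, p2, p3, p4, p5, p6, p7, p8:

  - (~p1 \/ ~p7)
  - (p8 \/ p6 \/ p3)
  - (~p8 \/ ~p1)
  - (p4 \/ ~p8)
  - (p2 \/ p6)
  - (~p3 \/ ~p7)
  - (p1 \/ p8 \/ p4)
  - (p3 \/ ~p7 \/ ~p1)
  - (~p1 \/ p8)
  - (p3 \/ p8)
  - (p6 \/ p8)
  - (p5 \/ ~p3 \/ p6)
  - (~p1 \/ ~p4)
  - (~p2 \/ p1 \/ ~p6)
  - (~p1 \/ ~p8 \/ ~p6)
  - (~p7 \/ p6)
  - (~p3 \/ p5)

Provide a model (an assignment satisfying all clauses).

p1 = 0  p2 = 0  p3 = 0  p4 = 1  p5 = 0  p6 = 1  p7 = 1  p8 = 1

Check each clause:
  1. (~p7 \/ ~p1) — ~p1 is true.
  2. (p6 \/ p8 \/ p3) — p8 is true.
  3. (~p1 \/ ~p8) — ~p1 is true.
  4. (p4 \/ ~p8) — p4 is true.
  5. (p6 \/ p2) — p6 is true.
  6. (~p3 \/ ~p7) — ~p3 is true.
  7. (p8 \/ p4 \/ p1) — p8 is true.
  8. (~p1 \/ p3 \/ ~p7) — ~p1 is true.
  9. (~p1 \/ p8) — p8 is true.
  10. (p8 \/ p3) — p8 is true.
  11. (p8 \/ p6) — p8 is true.
  12. (p6 \/ ~p3 \/ p5) — ~p3 is true.
  13. (~p4 \/ ~p1) — ~p1 is true.
  14. (~p2 \/ ~p6 \/ p1) — ~p2 is true.
  15. (~p1 \/ ~p6 \/ ~p8) — ~p1 is true.
  16. (p6 \/ ~p7) — p6 is true.
  17. (p5 \/ ~p3) — ~p3 is true.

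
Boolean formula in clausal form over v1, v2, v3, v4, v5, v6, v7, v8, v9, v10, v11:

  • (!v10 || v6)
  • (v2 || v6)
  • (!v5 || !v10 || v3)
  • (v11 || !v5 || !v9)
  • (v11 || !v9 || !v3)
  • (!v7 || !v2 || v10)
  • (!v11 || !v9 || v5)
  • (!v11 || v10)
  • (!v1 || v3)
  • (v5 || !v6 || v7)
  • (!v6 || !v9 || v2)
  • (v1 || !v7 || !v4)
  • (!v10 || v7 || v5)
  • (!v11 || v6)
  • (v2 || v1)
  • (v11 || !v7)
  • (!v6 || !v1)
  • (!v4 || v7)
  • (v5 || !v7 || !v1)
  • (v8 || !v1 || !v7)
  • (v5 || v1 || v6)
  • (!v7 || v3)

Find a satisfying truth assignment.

v1 = F, v2 = T, v3 = T, v4 = F, v5 = F, v6 = T, v7 = T, v8 = T, v9 = F, v10 = T, v11 = T

Pure literal: v4 appears only negated; assign v4 = False.
Pure literal: v8 appears only positively; assign v8 = True.
Branch on v1: take v1 = False.
  then v2 is forced to True.
The remaining clauses are satisfied by v3 = True, v5 = False, v6 = True, v7 = True, v9 = False, v10 = True, v11 = True.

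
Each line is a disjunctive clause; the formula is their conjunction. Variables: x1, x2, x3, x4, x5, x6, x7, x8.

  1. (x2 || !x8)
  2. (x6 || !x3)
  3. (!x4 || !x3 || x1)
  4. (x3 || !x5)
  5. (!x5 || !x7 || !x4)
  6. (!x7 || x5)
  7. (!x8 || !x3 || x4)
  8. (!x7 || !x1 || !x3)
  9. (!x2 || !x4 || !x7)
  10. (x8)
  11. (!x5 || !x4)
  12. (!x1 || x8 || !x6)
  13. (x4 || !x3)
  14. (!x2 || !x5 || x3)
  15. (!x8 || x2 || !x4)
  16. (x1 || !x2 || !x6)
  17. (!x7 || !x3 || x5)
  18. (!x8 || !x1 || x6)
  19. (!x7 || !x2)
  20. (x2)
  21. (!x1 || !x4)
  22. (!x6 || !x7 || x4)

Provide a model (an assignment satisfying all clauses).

(x8) is a unit clause, so x8 = True.
The clause (x2) is unit: x2 must be True.
(!x7) is a unit clause, so x7 = False.
x5 occurs only negated in the remaining clauses — set x5 = False.
Try x1 = False.
  then x6 is forced to False.
  then x3 is forced to False.
x4 is now unconstrained; take x4 = True.
Every clause has at least one true literal under this assignment.

x1=F  x2=T  x3=F  x4=T  x5=F  x6=F  x7=F  x8=T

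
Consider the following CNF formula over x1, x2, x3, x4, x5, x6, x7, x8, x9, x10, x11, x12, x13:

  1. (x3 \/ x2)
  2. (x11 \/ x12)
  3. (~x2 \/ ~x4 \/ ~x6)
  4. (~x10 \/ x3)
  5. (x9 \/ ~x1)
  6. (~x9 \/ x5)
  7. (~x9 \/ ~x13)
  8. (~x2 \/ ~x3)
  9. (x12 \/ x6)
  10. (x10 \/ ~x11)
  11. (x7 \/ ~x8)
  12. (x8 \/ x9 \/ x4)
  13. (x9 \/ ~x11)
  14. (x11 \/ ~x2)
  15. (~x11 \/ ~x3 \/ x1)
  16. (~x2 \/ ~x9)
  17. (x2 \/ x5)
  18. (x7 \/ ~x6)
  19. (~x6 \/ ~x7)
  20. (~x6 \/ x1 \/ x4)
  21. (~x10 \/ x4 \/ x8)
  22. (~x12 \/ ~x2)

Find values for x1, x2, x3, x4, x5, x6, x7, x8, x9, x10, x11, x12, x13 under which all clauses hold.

x1=T, x2=F, x3=T, x4=F, x5=T, x6=F, x7=T, x8=T, x9=T, x10=T, x11=T, x12=T, x13=F

x5 occurs only positively in the remaining clauses — set x5 = True.
Pure literal: x13 appears only negated; assign x13 = False.
Try x1 = True.
  then x9 is forced to True.
  then x2 is forced to False.
  then x3 is forced to True.
Try x4 = False.
Branch on x6: take x6 = False.
  then x12 is forced to True.
For the remaining variables, x7 = True, x8 = True, x10 = True, x11 = True works.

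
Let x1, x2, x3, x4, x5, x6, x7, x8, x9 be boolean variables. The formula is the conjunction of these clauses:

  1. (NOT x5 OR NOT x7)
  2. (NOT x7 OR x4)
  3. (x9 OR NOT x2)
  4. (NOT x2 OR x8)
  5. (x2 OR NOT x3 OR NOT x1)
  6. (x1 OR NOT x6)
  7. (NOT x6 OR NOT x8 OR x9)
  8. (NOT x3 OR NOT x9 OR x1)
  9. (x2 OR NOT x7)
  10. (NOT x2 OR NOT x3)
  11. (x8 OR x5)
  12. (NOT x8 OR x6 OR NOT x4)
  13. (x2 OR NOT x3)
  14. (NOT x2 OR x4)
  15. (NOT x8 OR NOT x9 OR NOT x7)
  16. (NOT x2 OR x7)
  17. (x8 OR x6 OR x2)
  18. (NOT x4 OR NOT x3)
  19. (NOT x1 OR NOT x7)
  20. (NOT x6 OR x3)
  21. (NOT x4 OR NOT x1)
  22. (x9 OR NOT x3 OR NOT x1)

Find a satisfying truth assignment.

x1 = F  x2 = F  x3 = F  x4 = F  x5 = T  x6 = F  x7 = F  x8 = T  x9 = T

Set x1 = False and propagate.
  then x6 is forced to False.
Try x2 = False.
  then x7 is forced to False.
  then x3 is forced to False.
  then x8 is forced to True.
  then x4 is forced to False.
x5, x9 are now unconstrained; take x5 = True, x9 = True.
Every clause has at least one true literal under this assignment.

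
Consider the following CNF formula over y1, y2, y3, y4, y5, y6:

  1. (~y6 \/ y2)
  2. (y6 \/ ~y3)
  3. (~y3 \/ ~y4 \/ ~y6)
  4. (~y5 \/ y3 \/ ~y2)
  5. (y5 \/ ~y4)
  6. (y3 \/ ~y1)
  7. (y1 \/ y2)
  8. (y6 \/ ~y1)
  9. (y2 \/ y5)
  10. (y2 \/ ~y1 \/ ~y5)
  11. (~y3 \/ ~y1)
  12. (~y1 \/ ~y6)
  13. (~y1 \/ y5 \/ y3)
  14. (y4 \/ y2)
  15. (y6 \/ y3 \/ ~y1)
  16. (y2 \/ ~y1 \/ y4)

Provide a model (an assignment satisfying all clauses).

Set y1 = False and propagate.
  then y2 is forced to True.
Try y3 = True.
  then y6 is forced to True.
  then y4 is forced to False.
y5 is now unconstrained; take y5 = False.
Every clause has at least one true literal under this assignment.

y1 = F, y2 = T, y3 = T, y4 = F, y5 = F, y6 = T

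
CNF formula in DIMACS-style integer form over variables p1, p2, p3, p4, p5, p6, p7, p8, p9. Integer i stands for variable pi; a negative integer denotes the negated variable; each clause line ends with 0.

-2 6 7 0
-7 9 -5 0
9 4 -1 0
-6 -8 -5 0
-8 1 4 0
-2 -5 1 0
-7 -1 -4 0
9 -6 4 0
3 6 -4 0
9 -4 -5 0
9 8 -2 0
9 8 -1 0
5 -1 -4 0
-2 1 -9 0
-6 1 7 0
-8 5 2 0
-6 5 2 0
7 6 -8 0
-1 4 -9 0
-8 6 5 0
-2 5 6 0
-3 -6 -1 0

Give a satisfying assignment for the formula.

p1=False, p2=False, p3=False, p4=True, p5=True, p6=True, p7=True, p8=False, p9=True

Branch on p1: take p1 = False.
Try p2 = False.
For the remaining variables, p3 = False, p4 = True, p5 = True, p6 = True, p7 = True, p8 = False, p9 = True works.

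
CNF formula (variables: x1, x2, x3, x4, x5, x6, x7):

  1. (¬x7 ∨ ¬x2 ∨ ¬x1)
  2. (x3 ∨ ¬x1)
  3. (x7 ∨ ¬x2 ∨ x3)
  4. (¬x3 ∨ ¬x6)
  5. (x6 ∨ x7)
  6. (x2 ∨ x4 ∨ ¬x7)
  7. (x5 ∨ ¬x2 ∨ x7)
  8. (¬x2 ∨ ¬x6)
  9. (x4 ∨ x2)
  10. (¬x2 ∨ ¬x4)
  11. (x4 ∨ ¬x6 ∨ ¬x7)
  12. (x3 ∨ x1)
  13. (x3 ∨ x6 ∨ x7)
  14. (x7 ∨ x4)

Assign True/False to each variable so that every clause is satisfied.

x1=F, x2=F, x3=T, x4=T, x5=F, x6=F, x7=T

Try x1 = False.
  then x3 is forced to True.
  then x6 is forced to False.
  then x7 is forced to True.
Set x2 = False and propagate.
  then x4 is forced to True.
x5 is now unconstrained; take x5 = False.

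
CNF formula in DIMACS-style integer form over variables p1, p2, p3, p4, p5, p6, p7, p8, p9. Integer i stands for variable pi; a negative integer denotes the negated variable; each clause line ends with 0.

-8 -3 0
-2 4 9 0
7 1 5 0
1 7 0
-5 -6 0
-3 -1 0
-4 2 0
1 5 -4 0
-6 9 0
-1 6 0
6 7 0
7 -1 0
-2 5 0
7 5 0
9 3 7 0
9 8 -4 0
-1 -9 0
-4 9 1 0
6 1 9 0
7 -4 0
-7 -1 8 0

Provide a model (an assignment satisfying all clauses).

p1 = F, p2 = F, p3 = T, p4 = F, p5 = T, p6 = F, p7 = T, p8 = F, p9 = T

Check each clause:
  1. (¬p3 ∨ ¬p8) — ¬p8 is true.
  2. (p4 ∨ p9 ∨ ¬p2) — p9 is true.
  3. (p5 ∨ p7 ∨ p1) — p5 is true.
  4. (p1 ∨ p7) — p7 is true.
  5. (¬p6 ∨ ¬p5) — ¬p6 is true.
  6. (¬p3 ∨ ¬p1) — ¬p1 is true.
  7. (p2 ∨ ¬p4) — ¬p4 is true.
  8. (¬p4 ∨ p5 ∨ p1) — ¬p4 is true.
  9. (p9 ∨ ¬p6) — p9 is true.
  10. (¬p1 ∨ p6) — ¬p1 is true.
  11. (p6 ∨ p7) — p7 is true.
  12. (¬p1 ∨ p7) — ¬p1 is true.
  13. (¬p2 ∨ p5) — p5 is true.
  14. (p7 ∨ p5) — p5 is true.
  15. (p9 ∨ p7 ∨ p3) — p9 is true.
  16. (p9 ∨ p8 ∨ ¬p4) — p9 is true.
  17. (¬p1 ∨ ¬p9) — ¬p1 is true.
  18. (¬p4 ∨ p9 ∨ p1) — p9 is true.
  19. (p9 ∨ p1 ∨ p6) — p9 is true.
  20. (¬p4 ∨ p7) — ¬p4 is true.
  21. (p8 ∨ ¬p7 ∨ ¬p1) — ¬p1 is true.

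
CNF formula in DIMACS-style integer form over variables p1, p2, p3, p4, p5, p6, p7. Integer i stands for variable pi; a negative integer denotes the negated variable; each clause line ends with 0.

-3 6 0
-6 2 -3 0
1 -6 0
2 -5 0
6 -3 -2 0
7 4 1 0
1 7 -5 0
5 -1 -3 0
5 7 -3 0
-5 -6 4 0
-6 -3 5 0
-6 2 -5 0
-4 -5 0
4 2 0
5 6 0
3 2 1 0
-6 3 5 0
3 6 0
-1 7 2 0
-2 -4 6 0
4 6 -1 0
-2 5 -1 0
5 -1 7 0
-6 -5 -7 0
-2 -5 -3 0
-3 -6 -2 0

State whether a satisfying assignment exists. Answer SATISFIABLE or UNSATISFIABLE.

UNSATISFIABLE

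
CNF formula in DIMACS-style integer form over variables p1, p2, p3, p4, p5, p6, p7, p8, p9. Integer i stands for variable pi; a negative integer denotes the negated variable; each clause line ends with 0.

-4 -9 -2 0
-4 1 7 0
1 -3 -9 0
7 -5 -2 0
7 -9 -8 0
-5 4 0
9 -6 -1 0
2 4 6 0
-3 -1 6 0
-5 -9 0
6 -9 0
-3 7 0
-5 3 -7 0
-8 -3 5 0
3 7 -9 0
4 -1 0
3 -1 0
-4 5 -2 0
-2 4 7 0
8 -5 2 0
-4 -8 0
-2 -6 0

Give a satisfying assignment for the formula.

p1 = F  p2 = T  p3 = T  p4 = T  p5 = T  p6 = F  p7 = T  p8 = F  p9 = F

Check each clause:
  1. (NOT p9 OR NOT p4 OR NOT p2) — NOT p9 is true.
  2. (NOT p4 OR p7 OR p1) — p7 is true.
  3. (NOT p3 OR p1 OR NOT p9) — NOT p9 is true.
  4. (NOT p2 OR NOT p5 OR p7) — p7 is true.
  5. (NOT p9 OR p7 OR NOT p8) — NOT p8 is true.
  6. (p4 OR NOT p5) — p4 is true.
  7. (NOT p1 OR NOT p6 OR p9) — NOT p6 is true.
  8. (p2 OR p6 OR p4) — p2 is true.
  9. (NOT p1 OR NOT p3 OR p6) — NOT p1 is true.
  10. (NOT p9 OR NOT p5) — NOT p9 is true.
  11. (NOT p9 OR p6) — NOT p9 is true.
  12. (NOT p3 OR p7) — p7 is true.
  13. (p3 OR NOT p5 OR NOT p7) — p3 is true.
  14. (NOT p8 OR p5 OR NOT p3) — NOT p8 is true.
  15. (NOT p9 OR p7 OR p3) — p3 is true.
  16. (p4 OR NOT p1) — p4 is true.
  17. (p3 OR NOT p1) — p3 is true.
  18. (NOT p4 OR NOT p2 OR p5) — p5 is true.
  19. (NOT p2 OR p7 OR p4) — p4 is true.
  20. (p8 OR NOT p5 OR p2) — p2 is true.
  21. (NOT p4 OR NOT p8) — NOT p8 is true.
  22. (NOT p6 OR NOT p2) — NOT p6 is true.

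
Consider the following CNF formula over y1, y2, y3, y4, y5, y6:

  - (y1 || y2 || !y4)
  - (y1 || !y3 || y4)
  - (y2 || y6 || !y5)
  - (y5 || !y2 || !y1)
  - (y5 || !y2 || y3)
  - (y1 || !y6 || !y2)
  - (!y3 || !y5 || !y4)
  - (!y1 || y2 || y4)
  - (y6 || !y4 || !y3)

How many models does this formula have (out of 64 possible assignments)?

Split on y2, then y1.
  y2=1, y1=1: y6 free; 3 ways for (y3,y4,y5) × 2^1 = 6.
  y2=1, y1=0: remaining (y3,y4,y5,y6) ∈ {(0,0,1,0); (0,1,1,0)} — 2.
  y2=0, y1=1: remaining (y3,y4,y5,y6) ∈ {(0,1,0,0); (0,1,0,1); (0,1,1,1); (1,1,0,1)} — 4.
  y2=0, y1=0: remaining (y3,y4,y5,y6) ∈ {(0,0,0,0); (0,0,0,1); (0,0,1,1)} — 3.
Total: 6 + 2 + 4 + 3 = 15.

15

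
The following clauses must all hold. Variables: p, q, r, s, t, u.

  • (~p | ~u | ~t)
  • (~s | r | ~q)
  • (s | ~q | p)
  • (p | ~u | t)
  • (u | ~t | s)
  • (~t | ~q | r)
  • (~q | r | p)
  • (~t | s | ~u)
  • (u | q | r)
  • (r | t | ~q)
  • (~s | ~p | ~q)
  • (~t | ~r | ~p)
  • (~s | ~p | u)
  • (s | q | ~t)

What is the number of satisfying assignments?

15

Case analysis on q and t:
  q=T, t=T: remaining (p,r,s,u) ∈ {(F,T,T,F); (F,T,T,T)} — 2.
  q=T, t=F: remaining (p,r,s,u) ∈ {(F,T,T,F); (T,T,F,F); (T,T,F,T)} — 3.
  q=F, t=T: remaining (p,r,s,u) ∈ {(F,F,T,T); (F,T,T,F); (F,T,T,T)} — 3.
  q=F, t=F: 7 of the 16 assignments to (p,r,s,u) work.
Total: 2 + 3 + 3 + 7 = 15.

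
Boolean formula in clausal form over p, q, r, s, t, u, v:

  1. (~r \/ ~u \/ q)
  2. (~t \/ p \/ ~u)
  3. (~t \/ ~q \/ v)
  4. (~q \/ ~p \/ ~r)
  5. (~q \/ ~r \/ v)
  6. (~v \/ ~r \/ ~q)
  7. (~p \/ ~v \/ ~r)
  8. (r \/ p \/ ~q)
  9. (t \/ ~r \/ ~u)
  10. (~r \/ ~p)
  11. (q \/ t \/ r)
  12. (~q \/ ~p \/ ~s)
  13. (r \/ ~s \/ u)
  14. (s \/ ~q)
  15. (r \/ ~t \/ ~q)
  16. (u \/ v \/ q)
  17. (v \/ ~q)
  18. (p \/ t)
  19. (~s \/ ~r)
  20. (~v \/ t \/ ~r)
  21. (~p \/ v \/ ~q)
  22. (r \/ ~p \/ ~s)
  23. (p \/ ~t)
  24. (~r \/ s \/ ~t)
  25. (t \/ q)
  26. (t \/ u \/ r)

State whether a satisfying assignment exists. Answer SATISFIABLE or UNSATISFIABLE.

SATISFIABLE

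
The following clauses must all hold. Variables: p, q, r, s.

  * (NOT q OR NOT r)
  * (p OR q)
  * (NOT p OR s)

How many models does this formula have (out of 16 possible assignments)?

The models are:
  p=0 q=1 r=0 s=0
  p=0 q=1 r=0 s=1
  p=1 q=0 r=0 s=1
  p=1 q=0 r=1 s=1
  p=1 q=1 r=0 s=1
That's 5 in total.

5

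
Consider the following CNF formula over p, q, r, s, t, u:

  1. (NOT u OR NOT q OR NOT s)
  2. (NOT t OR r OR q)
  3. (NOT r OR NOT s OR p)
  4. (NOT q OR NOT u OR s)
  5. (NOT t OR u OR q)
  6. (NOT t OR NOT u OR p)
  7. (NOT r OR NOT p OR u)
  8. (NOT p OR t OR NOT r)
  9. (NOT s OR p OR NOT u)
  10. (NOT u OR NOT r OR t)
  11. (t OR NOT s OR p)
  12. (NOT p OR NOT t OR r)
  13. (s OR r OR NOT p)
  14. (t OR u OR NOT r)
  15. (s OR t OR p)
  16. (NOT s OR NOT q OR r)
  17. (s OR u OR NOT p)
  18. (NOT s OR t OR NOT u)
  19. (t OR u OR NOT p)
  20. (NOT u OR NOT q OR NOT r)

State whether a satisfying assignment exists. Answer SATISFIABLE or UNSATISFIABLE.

SATISFIABLE

Set p = False and propagate.
Try q = True.
Set r = False and propagate.
  then s is forced to False.
  then u is forced to False.
  then t is forced to True.
So p=F  q=T  r=F  s=F  t=T  u=F is a satisfying assignment.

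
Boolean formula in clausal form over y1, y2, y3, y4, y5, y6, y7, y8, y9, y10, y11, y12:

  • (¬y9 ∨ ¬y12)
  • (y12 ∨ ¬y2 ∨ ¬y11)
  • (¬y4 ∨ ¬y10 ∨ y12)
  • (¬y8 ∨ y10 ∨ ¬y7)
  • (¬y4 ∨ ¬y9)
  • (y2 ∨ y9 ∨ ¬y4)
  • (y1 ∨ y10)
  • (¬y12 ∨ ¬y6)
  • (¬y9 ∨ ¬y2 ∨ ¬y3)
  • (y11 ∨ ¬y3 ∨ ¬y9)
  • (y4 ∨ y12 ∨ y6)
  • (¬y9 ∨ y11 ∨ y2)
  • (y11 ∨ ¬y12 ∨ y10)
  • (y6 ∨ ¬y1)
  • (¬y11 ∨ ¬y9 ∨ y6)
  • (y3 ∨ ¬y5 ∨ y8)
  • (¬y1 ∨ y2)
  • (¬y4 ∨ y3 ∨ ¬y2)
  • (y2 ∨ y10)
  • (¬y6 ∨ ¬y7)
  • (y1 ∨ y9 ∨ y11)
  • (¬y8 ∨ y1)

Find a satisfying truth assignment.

y1=True, y2=True, y3=False, y4=False, y5=False, y6=True, y7=False, y8=False, y9=False, y10=False, y11=False, y12=False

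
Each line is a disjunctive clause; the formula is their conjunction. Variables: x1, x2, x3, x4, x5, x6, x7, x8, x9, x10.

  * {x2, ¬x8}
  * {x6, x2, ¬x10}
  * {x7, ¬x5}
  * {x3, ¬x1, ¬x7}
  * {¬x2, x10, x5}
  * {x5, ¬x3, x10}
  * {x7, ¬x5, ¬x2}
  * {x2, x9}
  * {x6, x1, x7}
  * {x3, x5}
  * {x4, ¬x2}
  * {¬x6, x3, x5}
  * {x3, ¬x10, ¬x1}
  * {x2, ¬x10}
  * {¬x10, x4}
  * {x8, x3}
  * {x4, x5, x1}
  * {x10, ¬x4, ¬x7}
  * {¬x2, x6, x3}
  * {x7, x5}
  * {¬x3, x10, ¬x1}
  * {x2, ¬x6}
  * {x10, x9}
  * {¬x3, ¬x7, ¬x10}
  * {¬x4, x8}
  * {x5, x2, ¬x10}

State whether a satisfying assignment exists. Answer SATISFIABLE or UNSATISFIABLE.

SATISFIABLE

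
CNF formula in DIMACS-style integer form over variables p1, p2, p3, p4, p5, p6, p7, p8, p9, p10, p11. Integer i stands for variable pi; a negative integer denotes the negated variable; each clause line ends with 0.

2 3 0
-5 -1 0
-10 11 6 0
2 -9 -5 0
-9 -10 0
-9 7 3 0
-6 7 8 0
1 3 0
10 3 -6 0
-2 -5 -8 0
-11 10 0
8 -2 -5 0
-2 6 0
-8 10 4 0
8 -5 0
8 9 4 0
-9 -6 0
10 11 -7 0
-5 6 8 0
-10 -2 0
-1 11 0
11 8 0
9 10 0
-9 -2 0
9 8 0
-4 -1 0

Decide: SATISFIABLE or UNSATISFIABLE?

SATISFIABLE

p3 occurs only positively in the remaining clauses — set p3 = True.
p5 occurs only negated in the remaining clauses — set p5 = False.
Try p1 = False.
Set p2 = False and propagate.
The remaining clauses are satisfied by p4 = True, p6 = True, p7 = False, p8 = True, p9 = False, p10 = True, p11 = False.
Every clause has at least one true literal under this assignment.
So p1 = 0, p2 = 0, p3 = 1, p4 = 1, p5 = 0, p6 = 1, p7 = 0, p8 = 1, p9 = 0, p10 = 1, p11 = 0 is a satisfying assignment.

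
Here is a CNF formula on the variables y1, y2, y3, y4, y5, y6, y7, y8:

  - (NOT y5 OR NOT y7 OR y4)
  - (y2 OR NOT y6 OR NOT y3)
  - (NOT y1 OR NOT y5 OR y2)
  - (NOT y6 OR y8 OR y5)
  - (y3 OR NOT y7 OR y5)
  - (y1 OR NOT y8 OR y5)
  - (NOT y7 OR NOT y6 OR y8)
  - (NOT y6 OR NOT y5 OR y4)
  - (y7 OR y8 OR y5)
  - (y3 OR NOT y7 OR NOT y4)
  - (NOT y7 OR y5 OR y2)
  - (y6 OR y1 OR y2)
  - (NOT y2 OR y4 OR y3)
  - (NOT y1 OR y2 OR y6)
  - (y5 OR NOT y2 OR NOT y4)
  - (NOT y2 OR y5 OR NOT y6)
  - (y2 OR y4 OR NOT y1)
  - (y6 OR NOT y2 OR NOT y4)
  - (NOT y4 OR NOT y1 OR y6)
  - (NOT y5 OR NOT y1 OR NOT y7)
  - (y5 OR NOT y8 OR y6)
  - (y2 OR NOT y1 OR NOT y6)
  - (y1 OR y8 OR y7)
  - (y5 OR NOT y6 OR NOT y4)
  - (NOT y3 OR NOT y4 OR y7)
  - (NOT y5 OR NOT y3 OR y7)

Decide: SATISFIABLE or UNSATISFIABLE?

SATISFIABLE

Try y1 = True.
Branch on y2: take y2 = True.
The remaining clauses are satisfied by y3 = False, y4 = True, y5 = True, y6 = True, y7 = False, y8 = False.
So y1=1  y2=1  y3=0  y4=1  y5=1  y6=1  y7=0  y8=0 is a satisfying assignment.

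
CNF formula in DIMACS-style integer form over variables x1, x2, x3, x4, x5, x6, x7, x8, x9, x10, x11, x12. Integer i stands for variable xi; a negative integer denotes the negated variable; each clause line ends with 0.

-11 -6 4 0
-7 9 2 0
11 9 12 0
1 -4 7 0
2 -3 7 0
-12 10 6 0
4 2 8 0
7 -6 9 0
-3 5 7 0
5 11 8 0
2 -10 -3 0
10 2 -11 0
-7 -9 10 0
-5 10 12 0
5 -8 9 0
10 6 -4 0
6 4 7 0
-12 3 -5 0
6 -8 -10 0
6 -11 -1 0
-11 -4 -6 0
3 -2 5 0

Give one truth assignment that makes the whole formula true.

Branch on x1: take x1 = True.
Branch on x2: take x2 = True.
The remaining clauses are satisfied by x3 = True, x4 = False, x5 = True, x6 = True, x7 = False, x8 = False, x9 = True, x10 = False, x11 = False, x12 = True.

x1=T, x2=T, x3=T, x4=F, x5=T, x6=T, x7=F, x8=F, x9=T, x10=F, x11=F, x12=T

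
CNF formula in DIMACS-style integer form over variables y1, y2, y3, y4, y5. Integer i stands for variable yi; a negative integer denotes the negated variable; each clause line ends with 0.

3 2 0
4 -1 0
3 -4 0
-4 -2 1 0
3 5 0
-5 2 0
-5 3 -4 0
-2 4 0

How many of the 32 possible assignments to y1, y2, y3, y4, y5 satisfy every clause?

Satisfying assignments:
  y1=F y2=F y3=T y4=F y5=F
  y1=F y2=F y3=T y4=T y5=F
  y1=T y2=F y3=T y4=T y5=F
  y1=T y2=T y3=T y4=T y5=F
  y1=T y2=T y3=T y4=T y5=T
That's 5 in total.

5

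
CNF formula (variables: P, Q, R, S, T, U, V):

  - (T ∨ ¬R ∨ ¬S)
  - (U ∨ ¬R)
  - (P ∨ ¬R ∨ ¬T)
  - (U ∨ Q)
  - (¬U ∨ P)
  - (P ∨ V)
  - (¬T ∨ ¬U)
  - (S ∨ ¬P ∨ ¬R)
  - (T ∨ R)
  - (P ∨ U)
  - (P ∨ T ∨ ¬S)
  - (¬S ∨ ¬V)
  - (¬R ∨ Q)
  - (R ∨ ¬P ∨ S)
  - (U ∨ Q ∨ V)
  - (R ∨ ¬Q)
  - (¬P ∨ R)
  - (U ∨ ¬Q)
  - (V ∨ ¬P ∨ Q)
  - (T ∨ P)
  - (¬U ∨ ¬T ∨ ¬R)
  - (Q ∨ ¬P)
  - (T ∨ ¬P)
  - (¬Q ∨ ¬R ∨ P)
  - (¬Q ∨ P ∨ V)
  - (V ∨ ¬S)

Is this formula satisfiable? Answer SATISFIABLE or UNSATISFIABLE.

P = True:
  propagation gives R=True, U=True, T=False; an empty clause results — contradiction.
P = False:
  propagation gives U=False; an empty clause results — contradiction.
Every branch closes, so no satisfying assignment exists.

UNSATISFIABLE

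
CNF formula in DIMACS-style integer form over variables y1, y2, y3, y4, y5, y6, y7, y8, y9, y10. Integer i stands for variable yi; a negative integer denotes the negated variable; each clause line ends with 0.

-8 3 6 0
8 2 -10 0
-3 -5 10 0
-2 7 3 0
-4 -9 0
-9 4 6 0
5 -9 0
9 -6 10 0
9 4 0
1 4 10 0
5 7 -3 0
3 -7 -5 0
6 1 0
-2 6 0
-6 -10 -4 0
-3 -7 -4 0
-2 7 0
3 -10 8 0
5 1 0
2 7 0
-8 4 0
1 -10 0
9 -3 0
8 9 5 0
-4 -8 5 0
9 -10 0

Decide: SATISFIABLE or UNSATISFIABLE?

SATISFIABLE

Pure literal: y1 appears only positively; assign y1 = True.
Set y2 = True and propagate.
  then y6 is forced to True.
  then y7 is forced to True.
Set y3 = True and propagate.
  then y4 is forced to False.
  then y9 is forced to True.
  then y5 is forced to True.
  then y10 is forced to True.
  then y8 is forced to False.
Every clause has at least one true literal under this assignment.
So y1 = 1, y2 = 1, y3 = 1, y4 = 0, y5 = 1, y6 = 1, y7 = 1, y8 = 0, y9 = 1, y10 = 1 is a satisfying assignment.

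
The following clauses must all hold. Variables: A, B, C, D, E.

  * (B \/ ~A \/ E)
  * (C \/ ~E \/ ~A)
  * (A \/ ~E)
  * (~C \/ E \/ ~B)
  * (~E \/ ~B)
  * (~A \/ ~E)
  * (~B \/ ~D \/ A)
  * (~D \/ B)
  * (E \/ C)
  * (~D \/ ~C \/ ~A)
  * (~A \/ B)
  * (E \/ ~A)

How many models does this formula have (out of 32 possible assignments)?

The models are:
  A=0 B=0 C=1 D=0 E=0
That's 1 in total.

1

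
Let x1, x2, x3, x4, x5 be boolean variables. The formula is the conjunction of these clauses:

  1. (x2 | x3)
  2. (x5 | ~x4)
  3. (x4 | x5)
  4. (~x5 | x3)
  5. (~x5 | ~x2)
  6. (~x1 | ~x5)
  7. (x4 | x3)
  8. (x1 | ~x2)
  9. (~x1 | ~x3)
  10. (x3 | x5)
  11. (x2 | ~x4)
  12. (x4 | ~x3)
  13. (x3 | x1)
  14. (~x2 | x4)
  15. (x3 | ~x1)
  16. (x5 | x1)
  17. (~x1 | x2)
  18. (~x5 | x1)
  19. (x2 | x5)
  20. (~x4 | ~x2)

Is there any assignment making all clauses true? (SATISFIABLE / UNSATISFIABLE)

UNSATISFIABLE

x5 = True:
  propagation gives x3=True, x2=False, x1=False; an empty clause results — contradiction.
x5 = False:
  propagation gives x4=False; an empty clause results — contradiction.
Every branch closes, so no satisfying assignment exists.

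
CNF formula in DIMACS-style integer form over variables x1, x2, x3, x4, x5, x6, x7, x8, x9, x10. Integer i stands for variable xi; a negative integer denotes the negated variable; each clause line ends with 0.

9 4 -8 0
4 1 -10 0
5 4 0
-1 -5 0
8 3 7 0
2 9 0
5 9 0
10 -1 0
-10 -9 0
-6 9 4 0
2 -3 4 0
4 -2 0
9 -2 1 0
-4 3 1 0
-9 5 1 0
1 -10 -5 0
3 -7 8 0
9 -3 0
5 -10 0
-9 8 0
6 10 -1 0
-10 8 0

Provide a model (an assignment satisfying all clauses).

Branch on x1: take x1 = False.
Try x2 = True.
  then x4 is forced to True.
  then x9 is forced to True.
  then x10 is forced to False.
  then x3 is forced to True.
  then x5 is forced to True.
  then x8 is forced to True.
x6, x7 are now unconstrained; take x6 = False, x7 = False.

x1=F  x2=T  x3=T  x4=T  x5=T  x6=F  x7=F  x8=T  x9=T  x10=F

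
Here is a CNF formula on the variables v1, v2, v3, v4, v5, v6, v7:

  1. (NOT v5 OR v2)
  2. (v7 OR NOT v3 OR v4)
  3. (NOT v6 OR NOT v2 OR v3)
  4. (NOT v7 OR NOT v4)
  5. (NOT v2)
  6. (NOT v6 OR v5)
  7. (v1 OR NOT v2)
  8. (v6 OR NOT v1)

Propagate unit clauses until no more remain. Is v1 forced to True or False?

False

(NOT v2) is a unit clause: v2 = False.
(NOT v5 OR v2): since v2 = False, the clause reduces to (NOT v5). v5 = False.
In (NOT v6 OR v5), v5 is now false; NOT v6 must hold, so v6 = False.
From (v6 OR NOT v1) and v6 = False: v1 = False.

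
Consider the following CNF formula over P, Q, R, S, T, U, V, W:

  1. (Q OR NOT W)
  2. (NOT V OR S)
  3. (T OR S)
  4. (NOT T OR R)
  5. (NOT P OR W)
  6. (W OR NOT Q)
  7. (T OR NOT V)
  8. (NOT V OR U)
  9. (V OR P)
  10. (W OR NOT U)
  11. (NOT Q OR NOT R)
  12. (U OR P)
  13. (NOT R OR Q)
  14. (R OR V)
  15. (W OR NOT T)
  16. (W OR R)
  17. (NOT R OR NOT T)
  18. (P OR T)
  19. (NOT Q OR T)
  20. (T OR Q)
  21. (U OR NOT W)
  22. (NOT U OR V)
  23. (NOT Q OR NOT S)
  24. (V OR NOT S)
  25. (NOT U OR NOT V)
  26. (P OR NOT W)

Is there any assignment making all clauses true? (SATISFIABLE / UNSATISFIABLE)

T = True:
  propagation gives R=True; an empty clause results — contradiction.
T = False:
  propagation gives S=True, V=False; an empty clause results — contradiction.
Every branch closes, so no satisfying assignment exists.

UNSATISFIABLE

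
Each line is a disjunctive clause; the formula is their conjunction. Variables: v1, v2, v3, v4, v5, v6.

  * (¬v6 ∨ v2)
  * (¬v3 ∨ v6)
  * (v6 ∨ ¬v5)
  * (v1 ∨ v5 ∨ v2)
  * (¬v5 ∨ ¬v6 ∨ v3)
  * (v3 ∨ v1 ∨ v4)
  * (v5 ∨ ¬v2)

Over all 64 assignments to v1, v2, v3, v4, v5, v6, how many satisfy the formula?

6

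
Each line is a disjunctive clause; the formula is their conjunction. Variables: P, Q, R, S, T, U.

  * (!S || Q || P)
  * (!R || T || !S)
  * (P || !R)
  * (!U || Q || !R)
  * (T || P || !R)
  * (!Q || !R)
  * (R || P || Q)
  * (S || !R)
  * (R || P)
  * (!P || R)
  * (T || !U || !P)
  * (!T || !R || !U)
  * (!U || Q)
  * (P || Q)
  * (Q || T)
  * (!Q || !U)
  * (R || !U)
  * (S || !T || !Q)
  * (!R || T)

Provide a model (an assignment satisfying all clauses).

P=True, Q=False, R=True, S=True, T=True, U=False

Check each clause:
  1. (Q || !S || P) — P is true.
  2. (!S || T || !R) — T is true.
  3. (P || !R) — P is true.
  4. (!U || Q || !R) — !U is true.
  5. (T || P || !R) — P is true.
  6. (!Q || !R) — !Q is true.
  7. (P || Q || R) — P is true.
  8. (!R || S) — S is true.
  9. (P || R) — P is true.
  10. (!P || R) — R is true.
  11. (T || !U || !P) — !U is true.
  12. (!R || !U || !T) — !U is true.
  13. (Q || !U) — !U is true.
  14. (Q || P) — P is true.
  15. (T || Q) — T is true.
  16. (!Q || !U) — !U is true.
  17. (R || !U) — !U is true.
  18. (!Q || S || !T) — S is true.
  19. (T || !R) — T is true.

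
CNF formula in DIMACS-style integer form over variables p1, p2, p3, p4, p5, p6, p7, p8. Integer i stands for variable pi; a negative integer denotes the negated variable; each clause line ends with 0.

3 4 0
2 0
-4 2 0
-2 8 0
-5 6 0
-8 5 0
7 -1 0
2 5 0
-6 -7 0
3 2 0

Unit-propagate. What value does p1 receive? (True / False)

False

(p2) stands alone — p2 = True.
In (!p2 || p8), !p2 is now false; p8 must hold, so p8 = True.
(!p8 || p5): since p8 = True, the clause reduces to (p5). p5 = True.
From (!p5 || p6) and p5 = True: p6 = True.
(!p6 || !p7): since p6 = True, the clause reduces to (!p7). p7 = False.
In (!p1 || p7), p7 is now false; !p1 must hold, so p1 = False.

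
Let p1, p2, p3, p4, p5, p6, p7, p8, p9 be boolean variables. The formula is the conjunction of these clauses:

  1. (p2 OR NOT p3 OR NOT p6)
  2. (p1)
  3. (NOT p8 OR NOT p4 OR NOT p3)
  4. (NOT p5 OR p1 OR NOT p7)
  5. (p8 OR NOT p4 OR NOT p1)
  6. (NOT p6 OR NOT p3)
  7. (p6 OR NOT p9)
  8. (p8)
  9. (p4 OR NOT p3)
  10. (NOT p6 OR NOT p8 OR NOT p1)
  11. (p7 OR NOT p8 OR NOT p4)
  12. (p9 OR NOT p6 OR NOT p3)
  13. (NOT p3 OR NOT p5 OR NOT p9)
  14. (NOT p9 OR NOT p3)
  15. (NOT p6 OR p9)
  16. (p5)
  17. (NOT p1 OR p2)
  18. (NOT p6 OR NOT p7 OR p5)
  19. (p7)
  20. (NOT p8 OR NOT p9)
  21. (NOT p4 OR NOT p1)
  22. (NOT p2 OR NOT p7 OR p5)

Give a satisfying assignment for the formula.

p1 = T, p2 = T, p3 = F, p4 = F, p5 = T, p6 = F, p7 = T, p8 = T, p9 = F

Check each clause:
  1. (NOT p3 OR NOT p6 OR p2) — p2 is true.
  2. (p1) — p1 is true.
  3. (NOT p3 OR NOT p8 OR NOT p4) — NOT p4 is true.
  4. (NOT p7 OR p1 OR NOT p5) — p1 is true.
  5. (NOT p4 OR NOT p1 OR p8) — p8 is true.
  6. (NOT p3 OR NOT p6) — NOT p6 is true.
  7. (p6 OR NOT p9) — NOT p9 is true.
  8. (p8) — p8 is true.
  9. (NOT p3 OR p4) — NOT p3 is true.
  10. (NOT p1 OR NOT p8 OR NOT p6) — NOT p6 is true.
  11. (NOT p4 OR NOT p8 OR p7) — NOT p4 is true.
  12. (NOT p6 OR NOT p3 OR p9) — NOT p6 is true.
  13. (NOT p5 OR NOT p9 OR NOT p3) — NOT p3 is true.
  14. (NOT p9 OR NOT p3) — NOT p3 is true.
  15. (NOT p6 OR p9) — NOT p6 is true.
  16. (p5) — p5 is true.
  17. (p2 OR NOT p1) — p2 is true.
  18. (NOT p6 OR p5 OR NOT p7) — NOT p6 is true.
  19. (p7) — p7 is true.
  20. (NOT p8 OR NOT p9) — NOT p9 is true.
  21. (NOT p1 OR NOT p4) — NOT p4 is true.
  22. (NOT p2 OR p5 OR NOT p7) — p5 is true.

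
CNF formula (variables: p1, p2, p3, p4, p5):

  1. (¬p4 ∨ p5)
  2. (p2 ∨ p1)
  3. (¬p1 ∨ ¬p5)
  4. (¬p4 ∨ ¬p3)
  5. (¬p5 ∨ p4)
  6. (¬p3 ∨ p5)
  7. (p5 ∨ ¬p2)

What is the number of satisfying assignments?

2

Satisfying assignments:
  p1=0 p2=1 p3=0 p4=1 p5=1
  p1=1 p2=0 p3=0 p4=0 p5=0
That's 2 in total.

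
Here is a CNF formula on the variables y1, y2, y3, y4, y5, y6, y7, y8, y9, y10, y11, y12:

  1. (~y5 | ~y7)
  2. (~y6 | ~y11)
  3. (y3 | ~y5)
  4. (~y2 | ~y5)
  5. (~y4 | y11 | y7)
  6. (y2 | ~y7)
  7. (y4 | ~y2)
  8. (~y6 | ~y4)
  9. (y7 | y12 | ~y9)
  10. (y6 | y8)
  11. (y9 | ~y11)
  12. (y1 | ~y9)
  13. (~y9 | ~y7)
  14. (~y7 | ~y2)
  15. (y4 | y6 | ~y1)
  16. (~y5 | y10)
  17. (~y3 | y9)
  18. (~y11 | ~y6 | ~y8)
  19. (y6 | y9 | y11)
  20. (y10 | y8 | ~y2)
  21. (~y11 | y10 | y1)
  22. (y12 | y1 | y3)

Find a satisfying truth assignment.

y5 occurs only negated in the remaining clauses — set y5 = False.
y10 occurs only positively in the remaining clauses — set y10 = True.
Set y1 = True and propagate.
The remaining clauses are satisfied by y2 = False, y3 = False, y4 = False, y6 = True, y7 = False, y8 = True, y9 = False, y11 = False, y12 = False.
Every clause has at least one true literal under this assignment.

y1 = True, y2 = False, y3 = False, y4 = False, y5 = False, y6 = True, y7 = False, y8 = True, y9 = False, y10 = True, y11 = False, y12 = False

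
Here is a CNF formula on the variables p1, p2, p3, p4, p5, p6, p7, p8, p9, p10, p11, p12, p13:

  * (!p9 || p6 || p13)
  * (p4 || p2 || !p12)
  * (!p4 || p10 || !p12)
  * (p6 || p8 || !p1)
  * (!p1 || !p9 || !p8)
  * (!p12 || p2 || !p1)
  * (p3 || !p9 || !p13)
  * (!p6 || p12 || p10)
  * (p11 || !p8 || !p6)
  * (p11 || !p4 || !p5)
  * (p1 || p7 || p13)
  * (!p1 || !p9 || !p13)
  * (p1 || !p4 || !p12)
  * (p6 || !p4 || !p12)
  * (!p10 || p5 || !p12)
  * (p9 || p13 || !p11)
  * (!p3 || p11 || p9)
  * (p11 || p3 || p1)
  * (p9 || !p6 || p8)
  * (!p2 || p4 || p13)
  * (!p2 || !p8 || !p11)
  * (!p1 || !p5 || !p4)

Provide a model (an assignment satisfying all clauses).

Pure literal: p7 appears only positively; assign p7 = True.
Branch on p1: take p1 = False.
Set p2 = False and propagate.
Set p3 = True and propagate.
For the remaining variables, p4 = False, p5 = True, p6 = False, p8 = False, p9 = True, p10 = False, p11 = True, p12 = False, p13 = True works.
Every clause has at least one true literal under this assignment.

p1=F, p2=F, p3=T, p4=F, p5=T, p6=F, p7=T, p8=F, p9=T, p10=F, p11=T, p12=F, p13=T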